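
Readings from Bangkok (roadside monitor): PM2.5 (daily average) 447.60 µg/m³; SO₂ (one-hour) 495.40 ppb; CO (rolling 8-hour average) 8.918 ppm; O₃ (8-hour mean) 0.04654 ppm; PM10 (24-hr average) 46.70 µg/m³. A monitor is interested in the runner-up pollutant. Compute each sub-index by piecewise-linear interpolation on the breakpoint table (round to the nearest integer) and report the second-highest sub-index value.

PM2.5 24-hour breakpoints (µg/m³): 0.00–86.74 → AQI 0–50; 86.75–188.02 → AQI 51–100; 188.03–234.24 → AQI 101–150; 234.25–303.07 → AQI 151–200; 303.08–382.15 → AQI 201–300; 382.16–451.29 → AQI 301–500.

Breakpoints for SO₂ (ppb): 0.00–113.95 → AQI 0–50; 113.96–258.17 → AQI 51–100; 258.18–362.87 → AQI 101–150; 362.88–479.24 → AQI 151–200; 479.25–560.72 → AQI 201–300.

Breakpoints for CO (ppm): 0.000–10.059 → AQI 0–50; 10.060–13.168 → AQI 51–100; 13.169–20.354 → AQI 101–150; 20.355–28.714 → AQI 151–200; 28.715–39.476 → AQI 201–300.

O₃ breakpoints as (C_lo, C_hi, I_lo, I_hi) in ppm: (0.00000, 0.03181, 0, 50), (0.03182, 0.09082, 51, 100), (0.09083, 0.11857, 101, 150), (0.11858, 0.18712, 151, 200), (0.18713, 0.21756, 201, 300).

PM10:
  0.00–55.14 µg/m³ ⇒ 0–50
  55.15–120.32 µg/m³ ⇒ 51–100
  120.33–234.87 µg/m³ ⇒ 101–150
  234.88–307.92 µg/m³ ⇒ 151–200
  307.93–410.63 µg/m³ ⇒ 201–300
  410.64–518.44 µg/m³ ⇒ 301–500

PM2.5: 447.60 lies in 382.16–451.29, so I_lo=301, I_hi=500, C_lo=382.16, C_hi=451.29.
(500−301)/(451.29−382.16) × (447.60−382.16) + 301 = 199/69.13 × 65.44 + 301 ≈ 489.38 → 489.
SO₂: row 479.25–560.72 (AQI 201–300). (300−201)·(495.40−479.25)/(560.72−479.25) + 201 = 99·16.15/81.47 + 201 ≈ 220.63 → 221.
CO: 8.918 ∈ [0.000, 10.059] ↔ index [0, 50].
0 + (8.918−0.000)·(50−0)/(10.059−0.000) = 0 + 8.918·50/10.059 ≈ 44.33, so AQI = 44.
O₃: 0.04654 lies in 0.03182–0.09082, so I_lo=51, I_hi=100, C_lo=0.03182, C_hi=0.09082.
(100−51)/(0.09082−0.03182) × (0.04654−0.03182) + 51 = 49/0.05900 × 0.01472 + 51 ≈ 63.23 → 63.
PM10: 46.70 lies in 0.00–55.14, so I_lo=0, I_hi=50, C_lo=0.00, C_hi=55.14.
(50−0)/(55.14−0.00) × (46.70−0.00) + 0 = 50/55.14 × 46.70 + 0 ≈ 42.35 → 42.
Sub-indices: PM2.5→489, SO₂→221, CO→44, O₃→63, PM10→42. Ranked high→low: 489, 221, 63, 44, 42. Second-highest sub-index = 221.

221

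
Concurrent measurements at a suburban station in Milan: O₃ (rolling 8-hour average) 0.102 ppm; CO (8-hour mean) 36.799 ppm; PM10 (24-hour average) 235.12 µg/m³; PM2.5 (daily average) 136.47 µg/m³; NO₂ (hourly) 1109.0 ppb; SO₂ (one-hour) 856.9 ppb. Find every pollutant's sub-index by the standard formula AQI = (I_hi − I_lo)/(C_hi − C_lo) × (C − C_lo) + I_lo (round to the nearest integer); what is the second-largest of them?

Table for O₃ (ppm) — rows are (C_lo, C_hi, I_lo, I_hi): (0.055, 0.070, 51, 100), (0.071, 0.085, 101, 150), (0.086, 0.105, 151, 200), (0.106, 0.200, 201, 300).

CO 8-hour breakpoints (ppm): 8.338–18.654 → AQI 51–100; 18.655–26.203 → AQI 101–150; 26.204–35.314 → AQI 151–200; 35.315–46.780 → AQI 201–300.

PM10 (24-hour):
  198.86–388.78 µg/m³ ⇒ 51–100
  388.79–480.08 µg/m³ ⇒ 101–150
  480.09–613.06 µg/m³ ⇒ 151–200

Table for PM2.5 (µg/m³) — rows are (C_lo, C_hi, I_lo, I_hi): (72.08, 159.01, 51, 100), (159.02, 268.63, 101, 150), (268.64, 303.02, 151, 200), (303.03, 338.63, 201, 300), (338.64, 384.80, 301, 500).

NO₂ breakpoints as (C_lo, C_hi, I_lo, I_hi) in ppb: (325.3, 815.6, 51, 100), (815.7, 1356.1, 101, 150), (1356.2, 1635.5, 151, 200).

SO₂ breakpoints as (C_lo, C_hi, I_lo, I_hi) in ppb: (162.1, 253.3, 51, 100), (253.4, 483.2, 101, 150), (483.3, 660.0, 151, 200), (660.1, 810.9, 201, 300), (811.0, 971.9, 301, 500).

214

O₃ 0.102: bracket 0.086–0.105 → index 151–200; slope 49/0.019, offset 0.016.
AQI = 151 + 49/0.019·0.016 ≈ 192.26 ⇒ 192.
CO 36.799: bracket 35.315–46.780 → index 201–300; slope 99/11.465, offset 1.484.
AQI = 201 + 99/11.465·1.484 ≈ 213.81 ⇒ 214.
PM10 235.12: bracket 198.86–388.78 → index 51–100; slope 49/189.92, offset 36.26.
AQI = 51 + 49/189.92·36.26 ≈ 60.36 ⇒ 60.
PM2.5: 136.47 lies in 72.08–159.01, so I_lo=51, I_hi=100, C_lo=72.08, C_hi=159.01.
(100−51)/(159.01−72.08) × (136.47−72.08) + 51 = 49/86.93 × 64.39 + 51 ≈ 87.29 → 87.
NO₂: row 815.7–1356.1 (AQI 101–150). (150−101)·(1109.0−815.7)/(1356.1−815.7) + 101 = 49·293.3/540.4 + 101 ≈ 127.59 → 128.
SO₂: row 811.0–971.9 (AQI 301–500). (500−301)·(856.9−811.0)/(971.9−811.0) + 301 = 199·45.9/160.9 + 301 ≈ 357.77 → 358.
Sub-indices: O₃→192, CO→214, PM10→60, PM2.5→87, NO₂→128, SO₂→358. Ranked high→low: 358, 214, 192, 128, 87, 60. Second-highest sub-index = 214.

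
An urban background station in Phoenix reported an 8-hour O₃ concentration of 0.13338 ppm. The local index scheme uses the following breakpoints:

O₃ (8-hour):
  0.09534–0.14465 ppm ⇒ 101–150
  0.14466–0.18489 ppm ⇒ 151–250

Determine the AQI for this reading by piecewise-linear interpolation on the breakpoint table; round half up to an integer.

139

O₃: row 0.09534–0.14465 (AQI 101–150). (150−101)·(0.13338−0.09534)/(0.14465−0.09534) + 101 = 49·0.03804/0.04931 + 101 ≈ 138.80 → 139.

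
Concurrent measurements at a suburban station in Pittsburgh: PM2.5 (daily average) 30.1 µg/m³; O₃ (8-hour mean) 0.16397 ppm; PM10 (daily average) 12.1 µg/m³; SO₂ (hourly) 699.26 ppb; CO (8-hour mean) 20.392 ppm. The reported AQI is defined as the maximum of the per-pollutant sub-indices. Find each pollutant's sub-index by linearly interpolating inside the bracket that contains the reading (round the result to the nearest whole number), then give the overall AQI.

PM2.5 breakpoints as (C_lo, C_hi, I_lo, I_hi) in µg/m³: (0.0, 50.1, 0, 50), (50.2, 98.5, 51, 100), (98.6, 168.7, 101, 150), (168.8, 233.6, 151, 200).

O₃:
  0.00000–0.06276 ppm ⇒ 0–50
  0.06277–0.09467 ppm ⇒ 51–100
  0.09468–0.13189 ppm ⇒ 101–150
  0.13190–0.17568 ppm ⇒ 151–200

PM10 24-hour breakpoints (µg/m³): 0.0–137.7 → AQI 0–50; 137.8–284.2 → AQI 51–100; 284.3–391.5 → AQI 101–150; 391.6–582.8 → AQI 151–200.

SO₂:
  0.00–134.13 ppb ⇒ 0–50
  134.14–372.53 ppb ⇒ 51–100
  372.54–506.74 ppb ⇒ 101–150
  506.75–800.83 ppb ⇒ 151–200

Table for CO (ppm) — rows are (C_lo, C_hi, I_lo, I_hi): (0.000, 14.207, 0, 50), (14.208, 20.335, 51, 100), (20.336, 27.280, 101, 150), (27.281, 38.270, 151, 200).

187

PM2.5: 30.1 ∈ [0.0, 50.1] ↔ index [0, 50].
0 + (30.1−0.0)·(50−0)/(50.1−0.0) = 0 + 30.1·50/50.1 ≈ 30.04, so AQI = 30.
O₃: 0.16397 ∈ [0.13190, 0.17568] ↔ index [151, 200].
151 + (0.16397−0.13190)·(200−151)/(0.17568−0.13190) = 151 + 0.03207·49/0.04378 ≈ 186.89, so AQI = 187.
PM10: row 0.0–137.7 (AQI 0–50). (50−0)·(12.1−0.0)/(137.7−0.0) + 0 = 50·12.1/137.7 + 0 ≈ 4.39 → 4.
SO₂: row 506.75–800.83 (AQI 151–200). (200−151)·(699.26−506.75)/(800.83−506.75) + 151 = 49·192.51/294.08 + 151 ≈ 183.08 → 183.
CO: row 20.336–27.280 (AQI 101–150). (150−101)·(20.392−20.336)/(27.280−20.336) + 101 = 49·0.056/6.944 + 101 ≈ 101.40 → 101.
Sub-indices: PM2.5→30, O₃→187, PM10→4, SO₂→183, CO→101. Overall AQI = max = 187; dominant pollutant is O₃.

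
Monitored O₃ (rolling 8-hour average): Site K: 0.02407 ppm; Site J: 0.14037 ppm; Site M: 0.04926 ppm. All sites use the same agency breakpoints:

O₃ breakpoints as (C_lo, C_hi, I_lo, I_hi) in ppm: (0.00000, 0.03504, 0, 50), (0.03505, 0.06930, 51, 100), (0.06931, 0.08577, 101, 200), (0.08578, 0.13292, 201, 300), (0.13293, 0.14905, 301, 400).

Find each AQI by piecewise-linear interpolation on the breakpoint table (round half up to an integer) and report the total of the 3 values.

452

Site K: row 0.00000–0.03504 (AQI 0–50). (50−0)·(0.02407−0.00000)/(0.03504−0.00000) + 0 = 50·0.02407/0.03504 + 0 ≈ 34.35 → 34.
Site J: row 0.13293–0.14905 (AQI 301–400). (400−301)·(0.14037−0.13293)/(0.14905−0.13293) + 301 = 99·0.00744/0.01612 + 301 ≈ 346.69 → 347.
Site M: 0.04926 lies in 0.03505–0.06930, so I_lo=51, I_hi=100, C_lo=0.03505, C_hi=0.06930.
(100−51)/(0.06930−0.03505) × (0.04926−0.03505) + 51 = 49/0.03425 × 0.01421 + 51 ≈ 71.33 → 71.
AQIs: Site K=34, Site J=347, Site M=71. Sum = 34 + 347 + 71 = 452.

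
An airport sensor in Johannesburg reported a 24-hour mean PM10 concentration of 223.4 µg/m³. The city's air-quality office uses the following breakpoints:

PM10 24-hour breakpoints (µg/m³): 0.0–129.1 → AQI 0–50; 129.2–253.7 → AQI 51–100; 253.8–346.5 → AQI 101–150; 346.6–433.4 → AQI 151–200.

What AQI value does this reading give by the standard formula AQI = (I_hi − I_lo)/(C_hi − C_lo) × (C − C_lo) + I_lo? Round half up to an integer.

88

PM10 223.4: bracket 129.2–253.7 → index 51–100; slope 49/124.5, offset 94.2.
AQI = 51 + 49/124.5·94.2 ≈ 88.07 ⇒ 88.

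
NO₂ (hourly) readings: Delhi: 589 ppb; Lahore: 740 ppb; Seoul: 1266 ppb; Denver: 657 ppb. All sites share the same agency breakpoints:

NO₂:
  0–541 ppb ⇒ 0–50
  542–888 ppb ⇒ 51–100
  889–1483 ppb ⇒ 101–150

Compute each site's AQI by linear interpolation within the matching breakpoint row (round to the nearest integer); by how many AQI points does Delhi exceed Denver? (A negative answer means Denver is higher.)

Delhi 589: bracket 542–888 → index 51–100; slope 49/346, offset 47.
AQI = 51 + 49/346·47 ≈ 57.66 ⇒ 58.
Lahore: 740 lies in 542–888, so I_lo=51, I_hi=100, C_lo=542, C_hi=888.
(100−51)/(888−542) × (740−542) + 51 = 49/346 × 198 + 51 ≈ 79.04 → 79.
Seoul 1266: bracket 889–1483 → index 101–150; slope 49/594, offset 377.
AQI = 101 + 49/594·377 ≈ 132.10 ⇒ 132.
Denver 657: bracket 542–888 → index 51–100; slope 49/346, offset 115.
AQI = 51 + 49/346·115 ≈ 67.29 ⇒ 67.
AQIs: Delhi=58, Lahore=79, Seoul=132, Denver=67. Delhi (58) − Denver (67) = -9.

-9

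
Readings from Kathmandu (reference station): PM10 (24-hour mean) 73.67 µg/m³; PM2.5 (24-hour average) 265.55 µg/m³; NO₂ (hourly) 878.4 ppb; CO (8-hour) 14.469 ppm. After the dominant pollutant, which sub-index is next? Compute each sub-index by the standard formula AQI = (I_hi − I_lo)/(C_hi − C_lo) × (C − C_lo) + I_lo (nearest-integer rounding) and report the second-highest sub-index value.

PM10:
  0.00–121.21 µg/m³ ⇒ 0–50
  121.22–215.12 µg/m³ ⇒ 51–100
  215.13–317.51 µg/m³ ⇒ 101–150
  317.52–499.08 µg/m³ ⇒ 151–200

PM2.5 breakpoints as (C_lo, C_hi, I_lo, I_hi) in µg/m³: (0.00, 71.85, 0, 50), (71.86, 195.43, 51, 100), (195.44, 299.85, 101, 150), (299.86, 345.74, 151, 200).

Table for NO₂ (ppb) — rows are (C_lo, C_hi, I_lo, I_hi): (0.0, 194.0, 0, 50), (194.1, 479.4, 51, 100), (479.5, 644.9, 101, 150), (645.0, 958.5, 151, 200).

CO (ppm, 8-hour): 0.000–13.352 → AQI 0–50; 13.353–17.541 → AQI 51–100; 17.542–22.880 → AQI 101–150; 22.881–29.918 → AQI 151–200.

PM10 73.67: bracket 0.00–121.21 → index 0–50; slope 50/121.21, offset 73.67.
AQI = 0 + 50/121.21·73.67 ≈ 30.39 ⇒ 30.
PM2.5: row 195.44–299.85 (AQI 101–150). (150−101)·(265.55−195.44)/(299.85−195.44) + 101 = 49·70.11/104.41 + 101 ≈ 133.90 → 134.
NO₂: row 645.0–958.5 (AQI 151–200). (200−151)·(878.4−645.0)/(958.5−645.0) + 151 = 49·233.4/313.5 + 151 ≈ 187.48 → 187.
CO 14.469: bracket 13.353–17.541 → index 51–100; slope 49/4.188, offset 1.116.
AQI = 51 + 49/4.188·1.116 ≈ 64.06 ⇒ 64.
Sub-indices: PM10→30, PM2.5→134, NO₂→187, CO→64. Ranked high→low: 187, 134, 64, 30. Second-highest sub-index = 134.

134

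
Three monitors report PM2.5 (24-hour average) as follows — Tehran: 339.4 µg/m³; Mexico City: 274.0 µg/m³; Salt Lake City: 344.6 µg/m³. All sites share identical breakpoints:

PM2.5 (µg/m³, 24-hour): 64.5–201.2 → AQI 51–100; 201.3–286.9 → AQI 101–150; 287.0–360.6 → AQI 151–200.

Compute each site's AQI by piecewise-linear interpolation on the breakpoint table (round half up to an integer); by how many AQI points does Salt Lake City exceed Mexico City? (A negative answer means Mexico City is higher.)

46

Tehran: 339.4 ∈ [287.0, 360.6] ↔ index [151, 200].
151 + (339.4−287.0)·(200−151)/(360.6−287.0) = 151 + 52.4·49/73.6 ≈ 185.89, so AQI = 186.
Mexico City 274.0: bracket 201.3–286.9 → index 101–150; slope 49/85.6, offset 72.7.
AQI = 101 + 49/85.6·72.7 ≈ 142.62 ⇒ 143.
Salt Lake City: 344.6 lies in 287.0–360.6, so I_lo=151, I_hi=200, C_lo=287.0, C_hi=360.6.
(200−151)/(360.6−287.0) × (344.6−287.0) + 151 = 49/73.6 × 57.6 + 151 ≈ 189.35 → 189.
AQIs: Tehran=186, Mexico City=143, Salt Lake City=189. Salt Lake City (189) − Mexico City (143) = 46.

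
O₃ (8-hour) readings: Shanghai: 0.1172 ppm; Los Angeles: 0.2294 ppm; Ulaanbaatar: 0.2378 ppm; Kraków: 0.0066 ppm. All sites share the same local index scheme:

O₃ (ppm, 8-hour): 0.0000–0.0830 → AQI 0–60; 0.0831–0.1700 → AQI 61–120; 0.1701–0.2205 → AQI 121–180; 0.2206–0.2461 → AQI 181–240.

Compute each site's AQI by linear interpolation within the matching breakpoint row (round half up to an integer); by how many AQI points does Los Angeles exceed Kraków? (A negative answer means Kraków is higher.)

Shanghai 0.1172: bracket 0.0831–0.1700 → index 61–120; slope 59/0.0869, offset 0.0341.
AQI = 61 + 59/0.0869·0.0341 ≈ 84.15 ⇒ 84.
Los Angeles: 0.2294 lies in 0.2206–0.2461, so I_lo=181, I_hi=240, C_lo=0.2206, C_hi=0.2461.
(240−181)/(0.2461−0.2206) × (0.2294−0.2206) + 181 = 59/0.0255 × 0.0088 + 181 ≈ 201.36 → 201.
Ulaanbaatar: row 0.2206–0.2461 (AQI 181–240). (240−181)·(0.2378−0.2206)/(0.2461−0.2206) + 181 = 59·0.0172/0.0255 + 181 ≈ 220.80 → 221.
Kraków: 0.0066 ∈ [0.0000, 0.0830] ↔ index [0, 60].
0 + (0.0066−0.0000)·(60−0)/(0.0830−0.0000) = 0 + 0.0066·60/0.0830 ≈ 4.77, so AQI = 5.
AQIs: Shanghai=84, Los Angeles=201, Ulaanbaatar=221, Kraków=5. Los Angeles (201) − Kraków (5) = 196.

196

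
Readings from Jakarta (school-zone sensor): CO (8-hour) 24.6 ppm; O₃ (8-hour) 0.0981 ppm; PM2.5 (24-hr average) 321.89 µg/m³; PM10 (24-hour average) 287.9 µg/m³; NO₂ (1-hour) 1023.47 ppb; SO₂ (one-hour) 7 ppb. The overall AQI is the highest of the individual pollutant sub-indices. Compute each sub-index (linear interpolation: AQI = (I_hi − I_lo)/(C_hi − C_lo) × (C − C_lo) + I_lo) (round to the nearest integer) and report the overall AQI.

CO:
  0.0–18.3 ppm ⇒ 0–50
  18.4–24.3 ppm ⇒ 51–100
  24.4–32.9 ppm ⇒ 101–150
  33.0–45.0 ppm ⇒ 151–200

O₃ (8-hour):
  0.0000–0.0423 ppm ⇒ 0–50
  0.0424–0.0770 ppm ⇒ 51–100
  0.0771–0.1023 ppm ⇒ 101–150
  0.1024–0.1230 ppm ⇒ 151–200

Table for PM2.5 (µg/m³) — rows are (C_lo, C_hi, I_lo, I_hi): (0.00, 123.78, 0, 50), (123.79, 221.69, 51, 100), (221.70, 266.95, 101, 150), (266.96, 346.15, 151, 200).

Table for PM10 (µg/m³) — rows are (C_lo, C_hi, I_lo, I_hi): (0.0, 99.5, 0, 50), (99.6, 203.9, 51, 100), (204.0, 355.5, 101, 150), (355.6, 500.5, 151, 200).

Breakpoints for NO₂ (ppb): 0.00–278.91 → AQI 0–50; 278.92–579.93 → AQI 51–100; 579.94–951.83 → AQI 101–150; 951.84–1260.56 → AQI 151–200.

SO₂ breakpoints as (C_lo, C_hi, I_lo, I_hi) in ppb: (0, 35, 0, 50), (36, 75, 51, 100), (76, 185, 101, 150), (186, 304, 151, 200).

CO: 24.6 lies in 24.4–32.9, so I_lo=101, I_hi=150, C_lo=24.4, C_hi=32.9.
(150−101)/(32.9−24.4) × (24.6−24.4) + 101 = 49/8.5 × 0.2 + 101 ≈ 102.15 → 102.
O₃ 0.0981: bracket 0.0771–0.1023 → index 101–150; slope 49/0.0252, offset 0.0210.
AQI = 101 + 49/0.0252·0.0210 ≈ 141.83 ⇒ 142.
PM2.5: 321.89 ∈ [266.96, 346.15] ↔ index [151, 200].
151 + (321.89−266.96)·(200−151)/(346.15−266.96) = 151 + 54.93·49/79.19 ≈ 184.99, so AQI = 185.
PM10: 287.9 lies in 204.0–355.5, so I_lo=101, I_hi=150, C_lo=204.0, C_hi=355.5.
(150−101)/(355.5−204.0) × (287.9−204.0) + 101 = 49/151.5 × 83.9 + 101 ≈ 128.14 → 128.
NO₂: 1023.47 lies in 951.84–1260.56, so I_lo=151, I_hi=200, C_lo=951.84, C_hi=1260.56.
(200−151)/(1260.56−951.84) × (1023.47−951.84) + 151 = 49/308.72 × 71.63 + 151 ≈ 162.37 → 162.
SO₂: 7 lies in 0–35, so I_lo=0, I_hi=50, C_lo=0, C_hi=35.
(50−0)/(35−0) × (7−0) + 0 = 50/35 × 7 + 0 ≈ 10.00 → 10.
Sub-indices: CO→102, O₃→142, PM2.5→185, PM10→128, NO₂→162, SO₂→10. Overall AQI = max = 185; dominant pollutant is PM2.5.

185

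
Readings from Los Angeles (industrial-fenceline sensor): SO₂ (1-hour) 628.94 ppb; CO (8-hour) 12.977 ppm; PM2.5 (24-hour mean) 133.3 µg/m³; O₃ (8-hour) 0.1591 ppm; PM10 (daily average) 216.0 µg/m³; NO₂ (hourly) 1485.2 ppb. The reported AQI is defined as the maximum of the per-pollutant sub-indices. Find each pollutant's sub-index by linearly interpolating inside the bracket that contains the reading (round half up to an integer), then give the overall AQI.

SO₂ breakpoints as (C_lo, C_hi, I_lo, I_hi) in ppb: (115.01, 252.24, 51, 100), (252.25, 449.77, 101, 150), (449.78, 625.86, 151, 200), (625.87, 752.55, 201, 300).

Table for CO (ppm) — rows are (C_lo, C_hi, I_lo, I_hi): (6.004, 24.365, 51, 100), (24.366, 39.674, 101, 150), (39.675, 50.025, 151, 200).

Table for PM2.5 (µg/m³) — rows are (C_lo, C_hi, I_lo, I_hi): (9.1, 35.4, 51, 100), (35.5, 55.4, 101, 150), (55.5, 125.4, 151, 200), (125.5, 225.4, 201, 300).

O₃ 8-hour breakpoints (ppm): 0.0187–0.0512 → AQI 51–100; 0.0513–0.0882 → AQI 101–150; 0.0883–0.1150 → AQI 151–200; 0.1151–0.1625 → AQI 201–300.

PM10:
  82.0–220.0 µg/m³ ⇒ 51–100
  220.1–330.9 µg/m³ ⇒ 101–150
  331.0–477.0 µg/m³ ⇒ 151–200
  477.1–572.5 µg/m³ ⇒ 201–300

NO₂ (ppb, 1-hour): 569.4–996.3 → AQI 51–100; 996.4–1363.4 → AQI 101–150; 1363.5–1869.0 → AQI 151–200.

SO₂: 628.94 lies in 625.87–752.55, so I_lo=201, I_hi=300, C_lo=625.87, C_hi=752.55.
(300−201)/(752.55−625.87) × (628.94−625.87) + 201 = 99/126.68 × 3.07 + 201 ≈ 203.40 → 203.
CO 12.977: bracket 6.004–24.365 → index 51–100; slope 49/18.361, offset 6.973.
AQI = 51 + 49/18.361·6.973 ≈ 69.61 ⇒ 70.
PM2.5: row 125.5–225.4 (AQI 201–300). (300−201)·(133.3−125.5)/(225.4−125.5) + 201 = 99·7.8/99.9 + 201 ≈ 208.73 → 209.
O₃ 0.1591: bracket 0.1151–0.1625 → index 201–300; slope 99/0.0474, offset 0.0440.
AQI = 201 + 99/0.0474·0.0440 ≈ 292.90 ⇒ 293.
PM10: row 82.0–220.0 (AQI 51–100). (100−51)·(216.0−82.0)/(220.0−82.0) + 51 = 49·134.0/138.0 + 51 ≈ 98.58 → 99.
NO₂ 1485.2: bracket 1363.5–1869.0 → index 151–200; slope 49/505.5, offset 121.7.
AQI = 151 + 49/505.5·121.7 ≈ 162.80 ⇒ 163.
Sub-indices: SO₂→203, CO→70, PM2.5→209, O₃→293, PM10→99, NO₂→163. Overall AQI = max = 293; dominant pollutant is O₃.

293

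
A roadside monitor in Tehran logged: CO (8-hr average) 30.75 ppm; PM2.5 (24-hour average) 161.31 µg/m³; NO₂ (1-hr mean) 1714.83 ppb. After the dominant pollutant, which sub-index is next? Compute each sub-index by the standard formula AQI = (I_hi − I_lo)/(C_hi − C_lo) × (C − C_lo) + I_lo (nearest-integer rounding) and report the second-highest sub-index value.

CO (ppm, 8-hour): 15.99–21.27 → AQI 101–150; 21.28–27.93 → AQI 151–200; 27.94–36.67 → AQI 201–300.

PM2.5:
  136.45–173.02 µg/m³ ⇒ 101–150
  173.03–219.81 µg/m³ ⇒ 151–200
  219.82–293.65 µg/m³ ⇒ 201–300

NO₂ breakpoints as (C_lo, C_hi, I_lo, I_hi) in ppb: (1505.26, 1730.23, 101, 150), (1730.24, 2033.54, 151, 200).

147

CO: row 27.94–36.67 (AQI 201–300). (300−201)·(30.75−27.94)/(36.67−27.94) + 201 = 99·2.81/8.73 + 201 ≈ 232.87 → 233.
PM2.5: row 136.45–173.02 (AQI 101–150). (150−101)·(161.31−136.45)/(173.02−136.45) + 101 = 49·24.86/36.57 + 101 ≈ 134.31 → 134.
NO₂: 1714.83 ∈ [1505.26, 1730.23] ↔ index [101, 150].
101 + (1714.83−1505.26)·(150−101)/(1730.23−1505.26) = 101 + 209.57·49/224.97 ≈ 146.65, so AQI = 147.
Sub-indices: CO→233, PM2.5→134, NO₂→147. Ranked high→low: 233, 147, 134. Second-highest sub-index = 147.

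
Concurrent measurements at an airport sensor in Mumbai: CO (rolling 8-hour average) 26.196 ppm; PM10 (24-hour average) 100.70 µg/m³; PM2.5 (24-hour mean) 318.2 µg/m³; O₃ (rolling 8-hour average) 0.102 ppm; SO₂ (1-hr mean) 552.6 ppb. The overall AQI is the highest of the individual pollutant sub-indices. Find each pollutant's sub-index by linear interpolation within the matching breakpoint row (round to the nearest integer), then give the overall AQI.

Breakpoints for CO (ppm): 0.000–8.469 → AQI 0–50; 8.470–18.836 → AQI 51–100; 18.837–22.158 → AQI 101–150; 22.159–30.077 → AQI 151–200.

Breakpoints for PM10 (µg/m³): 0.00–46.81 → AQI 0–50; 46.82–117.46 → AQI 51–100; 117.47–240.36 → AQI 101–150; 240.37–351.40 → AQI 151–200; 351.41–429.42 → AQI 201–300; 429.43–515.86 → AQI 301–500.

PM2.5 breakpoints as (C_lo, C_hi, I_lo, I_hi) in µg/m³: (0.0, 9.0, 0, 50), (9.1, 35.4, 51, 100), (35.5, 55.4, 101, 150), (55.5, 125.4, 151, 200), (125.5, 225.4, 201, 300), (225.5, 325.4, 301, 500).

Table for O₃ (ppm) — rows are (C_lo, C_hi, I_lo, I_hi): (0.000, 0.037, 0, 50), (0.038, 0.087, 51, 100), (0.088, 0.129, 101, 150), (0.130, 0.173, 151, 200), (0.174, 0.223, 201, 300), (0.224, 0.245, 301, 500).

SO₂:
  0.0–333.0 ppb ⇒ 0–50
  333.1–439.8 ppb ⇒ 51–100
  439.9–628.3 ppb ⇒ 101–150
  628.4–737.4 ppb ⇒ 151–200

CO 26.196: bracket 22.159–30.077 → index 151–200; slope 49/7.918, offset 4.037.
AQI = 151 + 49/7.918·4.037 ≈ 175.98 ⇒ 176.
PM10: 100.70 ∈ [46.82, 117.46] ↔ index [51, 100].
51 + (100.70−46.82)·(100−51)/(117.46−46.82) = 51 + 53.88·49/70.64 ≈ 88.37, so AQI = 88.
PM2.5 318.2: bracket 225.5–325.4 → index 301–500; slope 199/99.9, offset 92.7.
AQI = 301 + 199/99.9·92.7 ≈ 485.66 ⇒ 486.
O₃: 0.102 lies in 0.088–0.129, so I_lo=101, I_hi=150, C_lo=0.088, C_hi=0.129.
(150−101)/(0.129−0.088) × (0.102−0.088) + 101 = 49/0.041 × 0.014 + 101 ≈ 117.73 → 118.
SO₂: 552.6 ∈ [439.9, 628.3] ↔ index [101, 150].
101 + (552.6−439.9)·(150−101)/(628.3−439.9) = 101 + 112.7·49/188.4 ≈ 130.31, so AQI = 130.
Sub-indices: CO→176, PM10→88, PM2.5→486, O₃→118, SO₂→130. Overall AQI = max = 486; dominant pollutant is PM2.5.
AQI 486: Hazardous.

486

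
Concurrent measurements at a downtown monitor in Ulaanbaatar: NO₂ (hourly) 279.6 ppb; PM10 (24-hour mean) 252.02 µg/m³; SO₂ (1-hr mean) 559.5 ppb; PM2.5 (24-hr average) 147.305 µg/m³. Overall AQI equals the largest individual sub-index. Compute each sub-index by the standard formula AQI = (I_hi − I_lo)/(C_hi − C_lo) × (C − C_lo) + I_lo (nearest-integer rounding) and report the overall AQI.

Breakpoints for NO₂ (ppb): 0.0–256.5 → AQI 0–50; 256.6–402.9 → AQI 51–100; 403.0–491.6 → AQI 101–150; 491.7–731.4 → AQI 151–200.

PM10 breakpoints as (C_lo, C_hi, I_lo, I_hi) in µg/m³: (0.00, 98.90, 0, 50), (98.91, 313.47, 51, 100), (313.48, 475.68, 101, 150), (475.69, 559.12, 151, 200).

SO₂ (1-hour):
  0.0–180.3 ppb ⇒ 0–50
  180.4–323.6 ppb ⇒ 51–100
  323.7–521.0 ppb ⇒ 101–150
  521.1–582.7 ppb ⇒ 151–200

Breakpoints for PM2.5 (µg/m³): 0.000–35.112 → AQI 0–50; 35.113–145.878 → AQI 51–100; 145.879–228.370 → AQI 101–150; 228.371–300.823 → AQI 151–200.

182

NO₂: 279.6 lies in 256.6–402.9, so I_lo=51, I_hi=100, C_lo=256.6, C_hi=402.9.
(100−51)/(402.9−256.6) × (279.6−256.6) + 51 = 49/146.3 × 23.0 + 51 ≈ 58.70 → 59.
PM10: row 98.91–313.47 (AQI 51–100). (100−51)·(252.02−98.91)/(313.47−98.91) + 51 = 49·153.11/214.56 + 51 ≈ 85.97 → 86.
SO₂: row 521.1–582.7 (AQI 151–200). (200−151)·(559.5−521.1)/(582.7−521.1) + 151 = 49·38.4/61.6 + 151 ≈ 181.55 → 182.
PM2.5: 147.305 ∈ [145.879, 228.370] ↔ index [101, 150].
101 + (147.305−145.879)·(150−101)/(228.370−145.879) = 101 + 1.426·49/82.491 ≈ 101.85, so AQI = 102.
Sub-indices: NO₂→59, PM10→86, SO₂→182, PM2.5→102. Overall AQI = max = 182; dominant pollutant is SO₂.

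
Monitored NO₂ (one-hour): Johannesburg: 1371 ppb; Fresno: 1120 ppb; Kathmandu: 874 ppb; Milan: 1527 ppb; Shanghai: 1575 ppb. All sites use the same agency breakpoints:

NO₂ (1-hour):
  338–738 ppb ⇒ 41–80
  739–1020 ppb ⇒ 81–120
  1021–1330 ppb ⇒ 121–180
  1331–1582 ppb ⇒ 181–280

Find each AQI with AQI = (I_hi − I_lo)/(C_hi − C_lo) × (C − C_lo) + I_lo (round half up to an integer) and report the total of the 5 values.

972

Johannesburg: 1371 lies in 1331–1582, so I_lo=181, I_hi=280, C_lo=1331, C_hi=1582.
(280−181)/(1582−1331) × (1371−1331) + 181 = 99/251 × 40 + 181 ≈ 196.78 → 197.
Fresno 1120: bracket 1021–1330 → index 121–180; slope 59/309, offset 99.
AQI = 121 + 59/309·99 ≈ 139.90 ⇒ 140.
Kathmandu 874: bracket 739–1020 → index 81–120; slope 39/281, offset 135.
AQI = 81 + 39/281·135 ≈ 99.74 ⇒ 100.
Milan: 1527 ∈ [1331, 1582] ↔ index [181, 280].
181 + (1527−1331)·(280−181)/(1582−1331) = 181 + 196·99/251 ≈ 258.31, so AQI = 258.
Shanghai: 1575 lies in 1331–1582, so I_lo=181, I_hi=280, C_lo=1331, C_hi=1582.
(280−181)/(1582−1331) × (1575−1331) + 181 = 99/251 × 244 + 181 ≈ 277.24 → 277.
AQIs: Johannesburg=197, Fresno=140, Kathmandu=100, Milan=258, Shanghai=277. Sum = 197 + 140 + 100 + 258 + 277 = 972.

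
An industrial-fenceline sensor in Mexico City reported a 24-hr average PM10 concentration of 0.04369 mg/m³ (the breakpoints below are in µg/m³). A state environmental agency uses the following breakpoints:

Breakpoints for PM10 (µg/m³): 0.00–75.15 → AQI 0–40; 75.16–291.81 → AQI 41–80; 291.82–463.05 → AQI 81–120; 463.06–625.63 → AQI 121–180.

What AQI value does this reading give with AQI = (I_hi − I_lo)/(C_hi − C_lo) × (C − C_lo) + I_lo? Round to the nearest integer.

Convert: 0.04369 mg/m³ = 43.69 µg/m³.
PM10: row 0.00–75.15 (AQI 0–40). (40−0)·(43.69−0.00)/(75.15−0.00) + 0 = 40·43.69/75.15 + 0 ≈ 23.25 → 23.

23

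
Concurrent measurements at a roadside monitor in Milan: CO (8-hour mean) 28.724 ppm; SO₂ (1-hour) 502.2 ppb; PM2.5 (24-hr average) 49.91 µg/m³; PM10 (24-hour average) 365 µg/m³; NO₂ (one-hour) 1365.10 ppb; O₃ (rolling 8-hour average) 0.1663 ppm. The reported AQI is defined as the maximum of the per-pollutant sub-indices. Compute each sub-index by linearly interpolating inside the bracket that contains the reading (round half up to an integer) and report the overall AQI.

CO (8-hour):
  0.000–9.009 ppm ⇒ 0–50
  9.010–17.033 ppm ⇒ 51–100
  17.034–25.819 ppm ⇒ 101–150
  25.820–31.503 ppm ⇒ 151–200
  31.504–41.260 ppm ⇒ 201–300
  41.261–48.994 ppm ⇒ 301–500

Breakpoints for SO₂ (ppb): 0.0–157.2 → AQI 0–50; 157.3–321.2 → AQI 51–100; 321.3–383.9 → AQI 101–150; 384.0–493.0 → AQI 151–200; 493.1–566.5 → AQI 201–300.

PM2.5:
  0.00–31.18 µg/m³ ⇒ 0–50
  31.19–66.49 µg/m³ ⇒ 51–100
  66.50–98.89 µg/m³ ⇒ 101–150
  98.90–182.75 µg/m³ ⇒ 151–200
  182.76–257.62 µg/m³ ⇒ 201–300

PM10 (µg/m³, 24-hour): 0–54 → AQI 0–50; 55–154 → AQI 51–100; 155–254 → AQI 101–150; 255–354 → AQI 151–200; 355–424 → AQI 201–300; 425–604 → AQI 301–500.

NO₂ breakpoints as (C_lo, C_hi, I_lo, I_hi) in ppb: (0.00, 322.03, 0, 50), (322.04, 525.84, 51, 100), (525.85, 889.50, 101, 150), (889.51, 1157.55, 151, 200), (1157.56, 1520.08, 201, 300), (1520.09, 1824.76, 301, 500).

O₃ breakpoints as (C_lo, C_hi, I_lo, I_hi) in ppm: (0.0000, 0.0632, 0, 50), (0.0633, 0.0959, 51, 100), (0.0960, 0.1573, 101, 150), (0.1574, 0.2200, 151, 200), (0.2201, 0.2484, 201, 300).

CO: 28.724 ∈ [25.820, 31.503] ↔ index [151, 200].
151 + (28.724−25.820)·(200−151)/(31.503−25.820) = 151 + 2.904·49/5.683 ≈ 176.04, so AQI = 176.
SO₂: 502.2 ∈ [493.1, 566.5] ↔ index [201, 300].
201 + (502.2−493.1)·(300−201)/(566.5−493.1) = 201 + 9.1·99/73.4 ≈ 213.27, so AQI = 213.
PM2.5: 49.91 ∈ [31.19, 66.49] ↔ index [51, 100].
51 + (49.91−31.19)·(100−51)/(66.49−31.19) = 51 + 18.72·49/35.30 ≈ 76.99, so AQI = 77.
PM10: 365 ∈ [355, 424] ↔ index [201, 300].
201 + (365−355)·(300−201)/(424−355) = 201 + 10·99/69 ≈ 215.35, so AQI = 215.
NO₂: row 1157.56–1520.08 (AQI 201–300). (300−201)·(1365.10−1157.56)/(1520.08−1157.56) + 201 = 99·207.54/362.52 + 201 ≈ 257.68 → 258.
O₃: 0.1663 ∈ [0.1574, 0.2200] ↔ index [151, 200].
151 + (0.1663−0.1574)·(200−151)/(0.2200−0.1574) = 151 + 0.0089·49/0.0626 ≈ 157.97, so AQI = 158.
Sub-indices: CO→176, SO₂→213, PM2.5→77, PM10→215, NO₂→258, O₃→158. Overall AQI = max = 258; dominant pollutant is NO₂.

258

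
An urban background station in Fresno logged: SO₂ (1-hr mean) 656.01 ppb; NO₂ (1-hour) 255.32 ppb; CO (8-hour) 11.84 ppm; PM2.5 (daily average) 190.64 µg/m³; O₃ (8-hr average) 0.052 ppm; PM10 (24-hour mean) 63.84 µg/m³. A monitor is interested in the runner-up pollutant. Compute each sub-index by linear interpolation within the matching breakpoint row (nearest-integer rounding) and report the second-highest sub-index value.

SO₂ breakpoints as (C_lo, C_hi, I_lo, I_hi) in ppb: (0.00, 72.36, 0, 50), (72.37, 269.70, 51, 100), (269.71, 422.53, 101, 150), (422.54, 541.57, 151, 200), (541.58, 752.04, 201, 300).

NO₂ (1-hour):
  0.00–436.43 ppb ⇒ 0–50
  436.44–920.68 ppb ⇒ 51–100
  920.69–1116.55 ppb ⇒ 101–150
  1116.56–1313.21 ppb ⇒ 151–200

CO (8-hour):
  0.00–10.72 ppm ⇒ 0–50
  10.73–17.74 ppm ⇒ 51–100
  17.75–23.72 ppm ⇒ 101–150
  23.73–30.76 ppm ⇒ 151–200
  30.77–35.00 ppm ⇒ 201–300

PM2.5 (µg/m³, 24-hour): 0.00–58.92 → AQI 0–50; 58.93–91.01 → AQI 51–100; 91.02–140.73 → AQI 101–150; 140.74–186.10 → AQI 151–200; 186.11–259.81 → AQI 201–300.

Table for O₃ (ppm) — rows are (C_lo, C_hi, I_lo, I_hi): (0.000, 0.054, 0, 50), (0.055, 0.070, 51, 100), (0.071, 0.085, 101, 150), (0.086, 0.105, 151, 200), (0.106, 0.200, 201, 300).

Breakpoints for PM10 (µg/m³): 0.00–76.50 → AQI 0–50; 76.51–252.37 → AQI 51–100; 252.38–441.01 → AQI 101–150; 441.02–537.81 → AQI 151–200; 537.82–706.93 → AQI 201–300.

SO₂: 656.01 lies in 541.58–752.04, so I_lo=201, I_hi=300, C_lo=541.58, C_hi=752.04.
(300−201)/(752.04−541.58) × (656.01−541.58) + 201 = 99/210.46 × 114.43 + 201 ≈ 254.83 → 255.
NO₂ 255.32: bracket 0.00–436.43 → index 0–50; slope 50/436.43, offset 255.32.
AQI = 0 + 50/436.43·255.32 ≈ 29.25 ⇒ 29.
CO: 11.84 ∈ [10.73, 17.74] ↔ index [51, 100].
51 + (11.84−10.73)·(100−51)/(17.74−10.73) = 51 + 1.11·49/7.01 ≈ 58.76, so AQI = 59.
PM2.5: 190.64 lies in 186.11–259.81, so I_lo=201, I_hi=300, C_lo=186.11, C_hi=259.81.
(300−201)/(259.81−186.11) × (190.64−186.11) + 201 = 99/73.70 × 4.53 + 201 ≈ 207.09 → 207.
O₃: row 0.000–0.054 (AQI 0–50). (50−0)·(0.052−0.000)/(0.054−0.000) + 0 = 50·0.052/0.054 + 0 ≈ 48.15 → 48.
PM10: row 0.00–76.50 (AQI 0–50). (50−0)·(63.84−0.00)/(76.50−0.00) + 0 = 50·63.84/76.50 + 0 ≈ 41.73 → 42.
Sub-indices: SO₂→255, NO₂→29, CO→59, PM2.5→207, O₃→48, PM10→42. Ranked high→low: 255, 207, 59, 48, 42, 29. Second-highest sub-index = 207.

207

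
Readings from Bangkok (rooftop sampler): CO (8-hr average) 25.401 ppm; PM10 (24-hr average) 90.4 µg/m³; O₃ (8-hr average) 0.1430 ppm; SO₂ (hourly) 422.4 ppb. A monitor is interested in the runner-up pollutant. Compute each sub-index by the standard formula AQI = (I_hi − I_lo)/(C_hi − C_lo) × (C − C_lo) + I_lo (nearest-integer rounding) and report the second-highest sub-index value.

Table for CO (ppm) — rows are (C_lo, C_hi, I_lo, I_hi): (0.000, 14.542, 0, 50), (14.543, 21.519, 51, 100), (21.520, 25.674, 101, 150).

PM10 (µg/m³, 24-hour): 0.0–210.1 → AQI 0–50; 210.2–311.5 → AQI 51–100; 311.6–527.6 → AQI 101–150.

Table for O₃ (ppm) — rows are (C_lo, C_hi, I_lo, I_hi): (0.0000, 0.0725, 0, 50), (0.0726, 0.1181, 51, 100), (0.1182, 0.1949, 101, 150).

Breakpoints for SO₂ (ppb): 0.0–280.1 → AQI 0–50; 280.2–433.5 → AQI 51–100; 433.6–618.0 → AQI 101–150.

CO: row 21.520–25.674 (AQI 101–150). (150−101)·(25.401−21.520)/(25.674−21.520) + 101 = 49·3.881/4.154 + 101 ≈ 146.78 → 147.
PM10: row 0.0–210.1 (AQI 0–50). (50−0)·(90.4−0.0)/(210.1−0.0) + 0 = 50·90.4/210.1 + 0 ≈ 21.51 → 22.
O₃: row 0.1182–0.1949 (AQI 101–150). (150−101)·(0.1430−0.1182)/(0.1949−0.1182) + 101 = 49·0.0248/0.0767 + 101 ≈ 116.84 → 117.
SO₂: 422.4 ∈ [280.2, 433.5] ↔ index [51, 100].
51 + (422.4−280.2)·(100−51)/(433.5−280.2) = 51 + 142.2·49/153.3 ≈ 96.45, so AQI = 96.
Sub-indices: CO→147, PM10→22, O₃→117, SO₂→96. Ranked high→low: 147, 117, 96, 22. Second-highest sub-index = 117.

117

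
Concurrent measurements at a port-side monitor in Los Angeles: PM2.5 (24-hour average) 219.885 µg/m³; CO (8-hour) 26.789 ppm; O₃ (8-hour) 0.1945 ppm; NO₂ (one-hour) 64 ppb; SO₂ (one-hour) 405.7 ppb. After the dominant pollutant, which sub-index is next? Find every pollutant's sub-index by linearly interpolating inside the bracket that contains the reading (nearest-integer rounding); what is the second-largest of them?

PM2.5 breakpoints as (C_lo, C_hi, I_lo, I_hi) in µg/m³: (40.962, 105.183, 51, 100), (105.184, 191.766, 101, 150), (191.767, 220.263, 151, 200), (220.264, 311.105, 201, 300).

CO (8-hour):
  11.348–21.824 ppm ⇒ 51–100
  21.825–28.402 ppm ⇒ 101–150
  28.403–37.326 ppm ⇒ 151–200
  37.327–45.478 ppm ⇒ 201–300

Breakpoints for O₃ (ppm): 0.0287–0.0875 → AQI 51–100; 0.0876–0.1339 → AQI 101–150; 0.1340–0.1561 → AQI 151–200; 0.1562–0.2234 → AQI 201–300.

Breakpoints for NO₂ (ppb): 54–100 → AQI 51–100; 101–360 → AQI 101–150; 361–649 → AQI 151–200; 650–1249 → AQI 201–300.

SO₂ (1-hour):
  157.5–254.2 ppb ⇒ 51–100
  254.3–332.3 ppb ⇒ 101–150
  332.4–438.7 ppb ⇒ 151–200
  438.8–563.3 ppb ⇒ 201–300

199

PM2.5: row 191.767–220.263 (AQI 151–200). (200−151)·(219.885−191.767)/(220.263−191.767) + 151 = 49·28.118/28.496 + 151 ≈ 199.35 → 199.
CO: 26.789 ∈ [21.825, 28.402] ↔ index [101, 150].
101 + (26.789−21.825)·(150−101)/(28.402−21.825) = 101 + 4.964·49/6.577 ≈ 137.98, so AQI = 138.
O₃ 0.1945: bracket 0.1562–0.2234 → index 201–300; slope 99/0.0672, offset 0.0383.
AQI = 201 + 99/0.0672·0.0383 ≈ 257.42 ⇒ 257.
NO₂ 64: bracket 54–100 → index 51–100; slope 49/46, offset 10.
AQI = 51 + 49/46·10 ≈ 61.65 ⇒ 62.
SO₂: 405.7 lies in 332.4–438.7, so I_lo=151, I_hi=200, C_lo=332.4, C_hi=438.7.
(200−151)/(438.7−332.4) × (405.7−332.4) + 151 = 49/106.3 × 73.3 + 151 ≈ 184.79 → 185.
Sub-indices: PM2.5→199, CO→138, O₃→257, NO₂→62, SO₂→185. Ranked high→low: 257, 199, 185, 138, 62. Second-highest sub-index = 199.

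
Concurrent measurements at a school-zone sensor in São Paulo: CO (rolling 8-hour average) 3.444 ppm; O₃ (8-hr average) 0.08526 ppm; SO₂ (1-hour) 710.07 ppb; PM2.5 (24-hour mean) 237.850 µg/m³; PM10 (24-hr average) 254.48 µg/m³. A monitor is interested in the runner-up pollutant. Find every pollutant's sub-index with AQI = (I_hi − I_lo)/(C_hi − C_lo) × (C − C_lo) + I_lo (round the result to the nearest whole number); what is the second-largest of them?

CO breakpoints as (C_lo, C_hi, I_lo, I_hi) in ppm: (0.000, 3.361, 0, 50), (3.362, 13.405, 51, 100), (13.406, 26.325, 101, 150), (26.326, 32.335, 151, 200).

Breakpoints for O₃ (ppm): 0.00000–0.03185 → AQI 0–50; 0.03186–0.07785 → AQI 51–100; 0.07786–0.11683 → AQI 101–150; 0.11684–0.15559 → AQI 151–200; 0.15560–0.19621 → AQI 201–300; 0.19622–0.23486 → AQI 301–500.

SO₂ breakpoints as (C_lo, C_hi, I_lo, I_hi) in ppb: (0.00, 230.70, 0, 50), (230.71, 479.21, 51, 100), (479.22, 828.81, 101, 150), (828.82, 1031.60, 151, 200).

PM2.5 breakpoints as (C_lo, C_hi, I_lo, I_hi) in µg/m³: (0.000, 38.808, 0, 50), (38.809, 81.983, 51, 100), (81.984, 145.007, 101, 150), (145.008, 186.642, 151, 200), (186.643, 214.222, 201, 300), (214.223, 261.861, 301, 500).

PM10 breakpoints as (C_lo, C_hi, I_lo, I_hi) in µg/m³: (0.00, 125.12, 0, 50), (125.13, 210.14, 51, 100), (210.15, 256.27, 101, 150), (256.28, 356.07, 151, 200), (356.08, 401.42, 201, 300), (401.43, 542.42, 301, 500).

CO: row 3.362–13.405 (AQI 51–100). (100−51)·(3.444−3.362)/(13.405−3.362) + 51 = 49·0.082/10.043 + 51 ≈ 51.40 → 51.
O₃: row 0.07786–0.11683 (AQI 101–150). (150−101)·(0.08526−0.07786)/(0.11683−0.07786) + 101 = 49·0.00740/0.03897 + 101 ≈ 110.30 → 110.
SO₂: 710.07 lies in 479.22–828.81, so I_lo=101, I_hi=150, C_lo=479.22, C_hi=828.81.
(150−101)/(828.81−479.22) × (710.07−479.22) + 101 = 49/349.59 × 230.85 + 101 ≈ 133.36 → 133.
PM2.5: row 214.223–261.861 (AQI 301–500). (500−301)·(237.850−214.223)/(261.861−214.223) + 301 = 199·23.627/47.638 + 301 ≈ 399.70 → 400.
PM10 254.48: bracket 210.15–256.27 → index 101–150; slope 49/46.12, offset 44.33.
AQI = 101 + 49/46.12·44.33 ≈ 148.10 ⇒ 148.
Sub-indices: CO→51, O₃→110, SO₂→133, PM2.5→400, PM10→148. Ranked high→low: 400, 148, 133, 110, 51. Second-highest sub-index = 148.

148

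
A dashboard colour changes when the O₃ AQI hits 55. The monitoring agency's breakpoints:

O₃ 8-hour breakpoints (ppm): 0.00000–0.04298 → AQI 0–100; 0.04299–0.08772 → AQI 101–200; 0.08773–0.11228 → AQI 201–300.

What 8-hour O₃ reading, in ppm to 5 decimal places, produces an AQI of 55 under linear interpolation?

AQI 55 lies in the 0–100 band, which corresponds to 0.00000–0.04298 ppm.
C = 0.00000 + (55−0)×(0.04298−0.00000)/(100−0) = 0.00000 + 55×0.04298/100 ≈ 0.0236390 ppm → 0.02364 ppm to 5 dp.

0.02364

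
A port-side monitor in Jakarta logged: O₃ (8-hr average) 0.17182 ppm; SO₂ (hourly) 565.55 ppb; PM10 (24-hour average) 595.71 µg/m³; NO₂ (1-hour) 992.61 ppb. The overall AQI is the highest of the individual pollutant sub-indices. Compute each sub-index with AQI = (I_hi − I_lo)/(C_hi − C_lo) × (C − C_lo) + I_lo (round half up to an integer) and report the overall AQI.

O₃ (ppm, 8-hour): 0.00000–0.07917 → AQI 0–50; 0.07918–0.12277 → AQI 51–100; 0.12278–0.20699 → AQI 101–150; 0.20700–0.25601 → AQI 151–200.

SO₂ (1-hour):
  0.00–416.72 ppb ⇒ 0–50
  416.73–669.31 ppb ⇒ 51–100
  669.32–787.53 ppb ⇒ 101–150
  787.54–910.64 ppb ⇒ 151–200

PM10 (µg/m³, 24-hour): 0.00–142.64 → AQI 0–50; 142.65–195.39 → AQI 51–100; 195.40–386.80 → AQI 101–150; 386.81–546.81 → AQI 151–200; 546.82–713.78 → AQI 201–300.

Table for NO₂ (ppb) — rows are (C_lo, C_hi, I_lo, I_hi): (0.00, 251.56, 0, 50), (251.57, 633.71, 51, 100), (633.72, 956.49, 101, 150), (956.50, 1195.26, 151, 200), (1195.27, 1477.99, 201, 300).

O₃: row 0.12278–0.20699 (AQI 101–150). (150−101)·(0.17182−0.12278)/(0.20699−0.12278) + 101 = 49·0.04904/0.08421 + 101 ≈ 129.54 → 130.
SO₂ 565.55: bracket 416.73–669.31 → index 51–100; slope 49/252.58, offset 148.82.
AQI = 51 + 49/252.58·148.82 ≈ 79.87 ⇒ 80.
PM10: 595.71 ∈ [546.82, 713.78] ↔ index [201, 300].
201 + (595.71−546.82)·(300−201)/(713.78−546.82) = 201 + 48.89·99/166.96 ≈ 229.99, so AQI = 230.
NO₂: 992.61 ∈ [956.50, 1195.26] ↔ index [151, 200].
151 + (992.61−956.50)·(200−151)/(1195.26−956.50) = 151 + 36.11·49/238.76 ≈ 158.41, so AQI = 158.
Sub-indices: O₃→130, SO₂→80, PM10→230, NO₂→158. Overall AQI = max = 230; dominant pollutant is PM10.
AQI 230: Very Unhealthy.

230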